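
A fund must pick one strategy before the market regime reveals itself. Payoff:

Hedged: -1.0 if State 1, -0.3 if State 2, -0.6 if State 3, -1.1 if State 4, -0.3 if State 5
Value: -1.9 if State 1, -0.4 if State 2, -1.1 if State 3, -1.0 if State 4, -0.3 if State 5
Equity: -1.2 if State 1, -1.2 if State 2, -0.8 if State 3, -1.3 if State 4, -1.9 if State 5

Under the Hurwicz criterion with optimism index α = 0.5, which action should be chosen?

Hedged: 0.5·(-0.3) + 0.5·(-1.1) = -0.7
Value: 0.5·(-0.3) + 0.5·(-1.9) = -1.1
Equity: 0.5·(-0.8) + 0.5·(-1.9) = -1.35
Highest Hurwicz score = -0.7 → Hedged.

Hedged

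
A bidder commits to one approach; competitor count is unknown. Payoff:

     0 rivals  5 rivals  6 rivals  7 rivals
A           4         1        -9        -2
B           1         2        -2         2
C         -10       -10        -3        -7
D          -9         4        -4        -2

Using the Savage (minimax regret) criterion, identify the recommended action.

B

Column bests: 0 rivals=4, 5 rivals=4, 6 rivals=-2, 7 rivals=2.
A regrets: 0, 3, 7, 4 → max 7
B regrets: 3, 2, 0, 0 → max 3
C regrets: 14, 14, 1, 9 → max 14
D regrets: 13, 0, 2, 4 → max 13
Smallest max regret = 3 → B.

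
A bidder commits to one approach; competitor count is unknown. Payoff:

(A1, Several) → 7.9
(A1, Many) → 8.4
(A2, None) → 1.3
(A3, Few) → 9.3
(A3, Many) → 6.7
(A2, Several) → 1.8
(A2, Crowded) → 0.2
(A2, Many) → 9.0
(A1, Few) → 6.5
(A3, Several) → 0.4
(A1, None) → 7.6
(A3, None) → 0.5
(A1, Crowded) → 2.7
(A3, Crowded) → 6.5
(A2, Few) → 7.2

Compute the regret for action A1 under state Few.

2.8

Best payoff under Few is 9.3.
Regret = 9.3 − 6.5 = 2.8.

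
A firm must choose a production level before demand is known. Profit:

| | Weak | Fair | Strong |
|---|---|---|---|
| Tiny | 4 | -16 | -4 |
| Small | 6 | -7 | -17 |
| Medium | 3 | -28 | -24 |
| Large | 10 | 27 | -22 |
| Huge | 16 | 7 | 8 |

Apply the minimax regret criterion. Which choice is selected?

Column bests: Weak=16, Fair=27, Strong=8.
Tiny regrets: 12, 43, 12 → max 43
Small regrets: 10, 34, 25 → max 34
Medium regrets: 13, 55, 32 → max 55
Large regrets: 6, 0, 30 → max 30
Huge regrets: 0, 20, 0 → max 20
Smallest max regret = 20 → Huge.

Huge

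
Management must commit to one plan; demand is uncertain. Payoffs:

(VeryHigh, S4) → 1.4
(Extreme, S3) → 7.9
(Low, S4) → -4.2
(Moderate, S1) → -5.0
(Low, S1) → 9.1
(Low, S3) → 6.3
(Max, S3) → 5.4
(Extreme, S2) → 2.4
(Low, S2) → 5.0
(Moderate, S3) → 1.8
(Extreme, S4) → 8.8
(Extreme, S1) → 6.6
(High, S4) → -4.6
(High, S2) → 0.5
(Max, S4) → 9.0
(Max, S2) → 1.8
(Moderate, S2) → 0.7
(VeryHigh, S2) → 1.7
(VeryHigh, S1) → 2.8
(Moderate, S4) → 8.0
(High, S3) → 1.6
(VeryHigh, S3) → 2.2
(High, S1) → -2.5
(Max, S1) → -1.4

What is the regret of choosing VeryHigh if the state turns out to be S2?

3.3

Best payoff under S2 is 5.0.
Regret = 5.0 − 1.7 = 3.3.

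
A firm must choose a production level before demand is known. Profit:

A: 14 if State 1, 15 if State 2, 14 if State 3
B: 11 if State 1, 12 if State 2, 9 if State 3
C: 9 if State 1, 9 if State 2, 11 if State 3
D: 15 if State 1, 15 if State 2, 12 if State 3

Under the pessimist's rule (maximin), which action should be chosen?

A

Row minima: A=14, B=9, C=9, D=12
Best worst-case = 14 → A.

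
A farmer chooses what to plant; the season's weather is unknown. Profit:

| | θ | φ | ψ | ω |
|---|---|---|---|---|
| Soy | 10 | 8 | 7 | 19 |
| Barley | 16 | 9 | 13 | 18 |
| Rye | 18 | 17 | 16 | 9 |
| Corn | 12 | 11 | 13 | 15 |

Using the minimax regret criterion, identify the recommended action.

Corn

Column bests: θ=18, φ=17, ψ=16, ω=19.
Soy regrets: 8, 9, 9, 0 → max 9
Barley regrets: 2, 8, 3, 1 → max 8
Rye regrets: 0, 0, 0, 10 → max 10
Corn regrets: 6, 6, 3, 4 → max 6
Smallest max regret = 6 → Corn.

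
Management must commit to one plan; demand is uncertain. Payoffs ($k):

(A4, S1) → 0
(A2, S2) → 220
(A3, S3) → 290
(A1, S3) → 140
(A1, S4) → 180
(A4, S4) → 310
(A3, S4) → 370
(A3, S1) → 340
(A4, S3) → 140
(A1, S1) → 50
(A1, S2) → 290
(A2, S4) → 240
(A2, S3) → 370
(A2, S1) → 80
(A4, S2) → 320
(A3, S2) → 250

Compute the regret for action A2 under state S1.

Best payoff under S1 is 340.
Regret = 340 − 80 = 260.

260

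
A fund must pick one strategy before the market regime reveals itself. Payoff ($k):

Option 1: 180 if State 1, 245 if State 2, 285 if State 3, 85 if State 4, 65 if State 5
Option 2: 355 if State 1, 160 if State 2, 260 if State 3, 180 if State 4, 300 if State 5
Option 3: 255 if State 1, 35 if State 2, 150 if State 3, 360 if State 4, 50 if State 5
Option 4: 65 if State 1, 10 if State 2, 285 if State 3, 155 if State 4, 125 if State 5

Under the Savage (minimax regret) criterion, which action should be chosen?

Column bests: State 1=355, State 2=245, State 3=285, State 4=360, State 5=300.
Option 1 regrets: 175, 0, 0, 275, 235 → max 275
Option 2 regrets: 0, 85, 25, 180, 0 → max 180
Option 3 regrets: 100, 210, 135, 0, 250 → max 250
Option 4 regrets: 290, 235, 0, 205, 175 → max 290
Smallest max regret = 180 → Option 2.

Option 2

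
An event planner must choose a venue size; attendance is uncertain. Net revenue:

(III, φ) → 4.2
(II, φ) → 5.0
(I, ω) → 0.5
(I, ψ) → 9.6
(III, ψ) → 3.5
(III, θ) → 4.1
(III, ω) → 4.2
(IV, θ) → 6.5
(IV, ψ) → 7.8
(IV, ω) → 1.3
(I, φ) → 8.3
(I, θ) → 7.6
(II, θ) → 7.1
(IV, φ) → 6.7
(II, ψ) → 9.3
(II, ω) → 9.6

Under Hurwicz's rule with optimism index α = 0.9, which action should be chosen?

I: 0.9·9.6 + 0.1·0.5 = 8.69
II: 0.9·9.6 + 0.1·5.0 = 9.14
III: 0.9·4.2 + 0.1·3.5 = 4.13
IV: 0.9·7.8 + 0.1·1.3 = 7.15
Highest Hurwicz score = 9.14 → II.

II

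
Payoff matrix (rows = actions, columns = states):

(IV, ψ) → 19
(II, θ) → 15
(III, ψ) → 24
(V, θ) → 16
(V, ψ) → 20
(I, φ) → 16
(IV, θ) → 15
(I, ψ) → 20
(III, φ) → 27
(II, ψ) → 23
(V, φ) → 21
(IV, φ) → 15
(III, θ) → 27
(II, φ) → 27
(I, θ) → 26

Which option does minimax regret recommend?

Column bests: θ=27, φ=27, ψ=24.
I regrets: 1, 11, 4 → max 11
II regrets: 12, 0, 1 → max 12
III regrets: 0, 0, 0 → max 0
IV regrets: 12, 12, 5 → max 12
V regrets: 11, 6, 4 → max 11
Smallest max regret = 0 → III.

III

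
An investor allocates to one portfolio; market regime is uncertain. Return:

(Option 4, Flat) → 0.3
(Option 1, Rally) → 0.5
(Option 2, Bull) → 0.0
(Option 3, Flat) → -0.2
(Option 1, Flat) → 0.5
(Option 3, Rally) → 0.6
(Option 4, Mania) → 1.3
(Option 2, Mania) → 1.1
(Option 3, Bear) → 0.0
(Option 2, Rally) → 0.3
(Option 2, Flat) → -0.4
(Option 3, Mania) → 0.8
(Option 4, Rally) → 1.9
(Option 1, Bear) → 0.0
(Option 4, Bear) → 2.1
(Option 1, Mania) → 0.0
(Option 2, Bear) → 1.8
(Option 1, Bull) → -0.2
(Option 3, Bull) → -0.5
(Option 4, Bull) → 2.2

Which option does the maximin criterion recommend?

Option 4

Row minima: Option 1=-0.2, Option 2=-0.4, Option 3=-0.5, Option 4=0.3
Best worst-case = 0.3 → Option 4.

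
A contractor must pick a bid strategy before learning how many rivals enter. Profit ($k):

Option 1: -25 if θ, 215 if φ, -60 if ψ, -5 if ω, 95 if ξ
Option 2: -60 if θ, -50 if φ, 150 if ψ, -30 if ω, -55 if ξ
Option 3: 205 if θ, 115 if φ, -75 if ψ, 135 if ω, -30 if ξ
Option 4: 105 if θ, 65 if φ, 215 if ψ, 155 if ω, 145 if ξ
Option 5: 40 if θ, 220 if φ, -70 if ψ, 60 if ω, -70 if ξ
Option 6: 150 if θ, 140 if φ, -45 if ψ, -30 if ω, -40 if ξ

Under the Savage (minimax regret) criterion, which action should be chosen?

Column bests: θ=205, φ=220, ψ=215, ω=155, ξ=145.
Option 1 regrets: 230, 5, 275, 160, 50 → max 275
Option 2 regrets: 265, 270, 65, 185, 200 → max 270
Option 3 regrets: 0, 105, 290, 20, 175 → max 290
Option 4 regrets: 100, 155, 0, 0, 0 → max 155
Option 5 regrets: 165, 0, 285, 95, 215 → max 285
Option 6 regrets: 55, 80, 260, 185, 185 → max 260
Smallest max regret = 155 → Option 4.

Option 4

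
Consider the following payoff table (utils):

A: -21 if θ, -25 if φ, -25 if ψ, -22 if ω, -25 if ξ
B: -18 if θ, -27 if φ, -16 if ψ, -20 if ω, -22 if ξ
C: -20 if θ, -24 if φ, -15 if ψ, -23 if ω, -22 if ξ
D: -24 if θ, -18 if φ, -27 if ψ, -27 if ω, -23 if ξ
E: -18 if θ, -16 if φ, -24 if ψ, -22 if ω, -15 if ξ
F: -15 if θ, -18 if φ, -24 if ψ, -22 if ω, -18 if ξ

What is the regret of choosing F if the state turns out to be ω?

2

Best payoff under ω is -20.
Regret = -20 − (-22) = 2.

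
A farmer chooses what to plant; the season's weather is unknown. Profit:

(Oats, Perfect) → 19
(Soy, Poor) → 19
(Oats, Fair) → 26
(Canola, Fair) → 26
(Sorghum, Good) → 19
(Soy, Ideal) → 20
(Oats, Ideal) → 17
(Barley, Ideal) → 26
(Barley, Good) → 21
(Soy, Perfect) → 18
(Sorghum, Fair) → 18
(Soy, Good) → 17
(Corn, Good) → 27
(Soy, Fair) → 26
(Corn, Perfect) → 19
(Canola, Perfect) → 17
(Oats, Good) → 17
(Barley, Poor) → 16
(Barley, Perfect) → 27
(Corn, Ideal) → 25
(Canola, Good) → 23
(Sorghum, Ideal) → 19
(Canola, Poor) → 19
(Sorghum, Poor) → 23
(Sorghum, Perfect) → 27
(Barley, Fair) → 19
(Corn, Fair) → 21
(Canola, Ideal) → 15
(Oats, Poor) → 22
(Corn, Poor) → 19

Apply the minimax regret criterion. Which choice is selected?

Column bests: Poor=23, Fair=26, Good=27, Ideal=26, Perfect=27.
Barley regrets: 7, 7, 6, 0, 0 → max 7
Oats regrets: 1, 0, 10, 9, 8 → max 10
Canola regrets: 4, 0, 4, 11, 10 → max 11
Corn regrets: 4, 5, 0, 1, 8 → max 8
Soy regrets: 4, 0, 10, 6, 9 → max 10
Sorghum regrets: 0, 8, 8, 7, 0 → max 8
Smallest max regret = 7 → Barley.

Barley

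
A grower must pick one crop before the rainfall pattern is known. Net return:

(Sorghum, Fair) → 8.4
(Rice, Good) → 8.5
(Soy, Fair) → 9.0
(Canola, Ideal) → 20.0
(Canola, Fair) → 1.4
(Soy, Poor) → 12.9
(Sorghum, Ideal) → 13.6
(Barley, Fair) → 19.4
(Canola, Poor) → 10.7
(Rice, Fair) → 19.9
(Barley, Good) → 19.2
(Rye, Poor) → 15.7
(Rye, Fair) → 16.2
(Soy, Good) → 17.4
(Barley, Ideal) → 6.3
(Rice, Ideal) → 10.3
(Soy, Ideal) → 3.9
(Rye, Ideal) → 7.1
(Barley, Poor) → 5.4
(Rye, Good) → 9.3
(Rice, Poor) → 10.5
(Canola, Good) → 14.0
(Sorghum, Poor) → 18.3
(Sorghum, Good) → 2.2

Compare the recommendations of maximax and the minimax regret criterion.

maximax → Canola; minimax regret → Rice (disagree)

Row maxima: Canola=20.0, Rice=19.9, Soy=17.4, Sorghum=18.3, Rye=16.2, Barley=19.4
Best best-case = 20.0 → Canola.
Column bests: Poor=18.3, Fair=19.9, Good=19.2, Ideal=20.0.
Canola regrets: 7.6, 18.5, 5.2, 0.0 → max 18.5
Rice regrets: 7.8, 0.0, 10.7, 9.7 → max 10.7
Soy regrets: 5.4, 10.9, 1.8, 16.1 → max 16.1
Sorghum regrets: 0.0, 11.5, 17.0, 6.4 → max 17.0
Rye regrets: 2.6, 3.7, 9.9, 12.9 → max 12.9
Barley regrets: 12.9, 0.5, 0.0, 13.7 → max 13.7
Smallest max regret = 10.7 → Rice.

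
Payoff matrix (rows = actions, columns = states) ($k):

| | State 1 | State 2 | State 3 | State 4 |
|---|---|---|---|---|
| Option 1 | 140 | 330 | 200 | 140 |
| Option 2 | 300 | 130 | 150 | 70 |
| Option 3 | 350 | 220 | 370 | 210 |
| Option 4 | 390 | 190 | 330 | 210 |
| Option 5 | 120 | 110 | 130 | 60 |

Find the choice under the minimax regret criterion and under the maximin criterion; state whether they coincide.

Column bests: State 1=390, State 2=330, State 3=370, State 4=210.
Option 1 regrets: 250, 0, 170, 70 → max 250
Option 2 regrets: 90, 200, 220, 140 → max 220
Option 3 regrets: 40, 110, 0, 0 → max 110
Option 4 regrets: 0, 140, 40, 0 → max 140
Option 5 regrets: 270, 220, 240, 150 → max 270
Smallest max regret = 110 → Option 3.
Row minima: Option 1=140, Option 2=70, Option 3=210, Option 4=190, Option 5=60
Best worst-case = 210 → Option 3.

minimax regret → Option 3; maximin → Option 3 (agree)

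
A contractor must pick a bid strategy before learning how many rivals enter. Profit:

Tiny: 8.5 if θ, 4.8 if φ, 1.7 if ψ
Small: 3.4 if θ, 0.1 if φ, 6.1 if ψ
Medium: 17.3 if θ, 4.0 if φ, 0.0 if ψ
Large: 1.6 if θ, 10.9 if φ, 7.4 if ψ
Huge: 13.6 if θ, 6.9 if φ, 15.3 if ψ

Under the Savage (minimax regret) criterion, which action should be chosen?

Huge

Column bests: θ=17.3, φ=10.9, ψ=15.3.
Tiny regrets: 8.8, 6.1, 13.6 → max 13.6
Small regrets: 13.9, 10.8, 9.2 → max 13.9
Medium regrets: 0.0, 6.9, 15.3 → max 15.3
Large regrets: 15.7, 0.0, 7.9 → max 15.7
Huge regrets: 3.7, 4.0, 0.0 → max 4.0
Smallest max regret = 4.0 → Huge.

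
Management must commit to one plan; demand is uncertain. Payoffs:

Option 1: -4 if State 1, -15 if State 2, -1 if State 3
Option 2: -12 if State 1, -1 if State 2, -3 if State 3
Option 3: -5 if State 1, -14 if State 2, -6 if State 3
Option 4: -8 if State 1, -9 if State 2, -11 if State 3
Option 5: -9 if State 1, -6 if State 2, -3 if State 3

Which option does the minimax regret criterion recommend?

Option 5

Column bests: State 1=-4, State 2=-1, State 3=-1.
Option 1 regrets: 0, 14, 0 → max 14
Option 2 regrets: 8, 0, 2 → max 8
Option 3 regrets: 1, 13, 5 → max 13
Option 4 regrets: 4, 8, 10 → max 10
Option 5 regrets: 5, 5, 2 → max 5
Smallest max regret = 5 → Option 5.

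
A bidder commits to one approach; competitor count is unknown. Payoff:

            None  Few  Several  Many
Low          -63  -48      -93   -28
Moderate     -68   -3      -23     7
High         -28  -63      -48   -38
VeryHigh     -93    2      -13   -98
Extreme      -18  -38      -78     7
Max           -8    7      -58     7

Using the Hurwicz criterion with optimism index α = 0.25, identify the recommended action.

Low: 0.25·(-28) + 0.75·(-93) = -76.75
Moderate: 0.25·7 + 0.75·(-68) = -49.25
High: 0.25·(-28) + 0.75·(-63) = -54.25
VeryHigh: 0.25·2 + 0.75·(-98) = -73
Extreme: 0.25·7 + 0.75·(-78) = -56.75
Max: 0.25·7 + 0.75·(-58) = -41.75
Highest Hurwicz score = -41.75 → Max.

Max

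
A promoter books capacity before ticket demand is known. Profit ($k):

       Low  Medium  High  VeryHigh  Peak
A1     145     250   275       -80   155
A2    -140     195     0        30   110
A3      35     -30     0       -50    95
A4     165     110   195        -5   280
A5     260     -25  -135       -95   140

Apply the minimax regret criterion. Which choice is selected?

A1

Column bests: Low=260, Medium=250, High=275, VeryHigh=30, Peak=280.
A1 regrets: 115, 0, 0, 110, 125 → max 125
A2 regrets: 400, 55, 275, 0, 170 → max 400
A3 regrets: 225, 280, 275, 80, 185 → max 280
A4 regrets: 95, 140, 80, 35, 0 → max 140
A5 regrets: 0, 275, 410, 125, 140 → max 410
Smallest max regret = 125 → A1.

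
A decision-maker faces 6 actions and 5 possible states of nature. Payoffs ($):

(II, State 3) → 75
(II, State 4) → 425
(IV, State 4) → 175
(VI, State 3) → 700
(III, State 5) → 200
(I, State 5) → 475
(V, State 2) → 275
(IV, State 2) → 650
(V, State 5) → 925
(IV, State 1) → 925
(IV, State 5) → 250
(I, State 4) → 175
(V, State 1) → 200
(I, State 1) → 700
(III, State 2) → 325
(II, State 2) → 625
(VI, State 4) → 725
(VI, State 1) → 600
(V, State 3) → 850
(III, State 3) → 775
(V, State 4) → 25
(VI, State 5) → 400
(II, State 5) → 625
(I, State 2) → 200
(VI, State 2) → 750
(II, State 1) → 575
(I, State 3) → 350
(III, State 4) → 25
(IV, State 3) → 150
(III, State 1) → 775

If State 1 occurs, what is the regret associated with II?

Best payoff under State 1 is 925.
Regret = 925 − 575 = 350.

350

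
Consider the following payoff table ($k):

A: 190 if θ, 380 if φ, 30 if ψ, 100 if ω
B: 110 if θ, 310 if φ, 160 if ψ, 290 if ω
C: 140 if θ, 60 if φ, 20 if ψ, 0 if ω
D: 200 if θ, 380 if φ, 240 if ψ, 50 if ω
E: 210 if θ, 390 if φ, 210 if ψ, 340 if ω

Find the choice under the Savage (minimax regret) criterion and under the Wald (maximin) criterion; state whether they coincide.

Column bests: θ=210, φ=390, ψ=240, ω=340.
A regrets: 20, 10, 210, 240 → max 240
B regrets: 100, 80, 80, 50 → max 100
C regrets: 70, 330, 220, 340 → max 340
D regrets: 10, 10, 0, 290 → max 290
E regrets: 0, 0, 30, 0 → max 30
Smallest max regret = 30 → E.
Row minima: A=30, B=110, C=0, D=50, E=210
Best worst-case = 210 → E.

minimax regret → E; maximin → E (agree)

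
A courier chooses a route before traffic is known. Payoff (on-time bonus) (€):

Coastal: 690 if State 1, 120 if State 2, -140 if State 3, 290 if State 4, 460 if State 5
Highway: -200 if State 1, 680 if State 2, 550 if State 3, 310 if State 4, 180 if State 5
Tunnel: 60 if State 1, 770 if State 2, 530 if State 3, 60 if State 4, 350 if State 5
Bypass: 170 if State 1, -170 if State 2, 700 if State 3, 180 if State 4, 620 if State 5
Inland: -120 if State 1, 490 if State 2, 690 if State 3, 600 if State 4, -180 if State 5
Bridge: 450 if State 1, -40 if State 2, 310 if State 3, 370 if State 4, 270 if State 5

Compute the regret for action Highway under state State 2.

Best payoff under State 2 is 770.
Regret = 770 − 680 = 90.

90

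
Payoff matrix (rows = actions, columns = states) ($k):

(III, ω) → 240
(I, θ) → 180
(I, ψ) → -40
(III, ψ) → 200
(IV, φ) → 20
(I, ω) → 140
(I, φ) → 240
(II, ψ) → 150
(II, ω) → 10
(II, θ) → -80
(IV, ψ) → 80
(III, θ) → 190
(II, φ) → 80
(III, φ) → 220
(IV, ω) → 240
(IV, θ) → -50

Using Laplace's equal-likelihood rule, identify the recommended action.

Row averages: I=130, II=40, III=212.5, IV=72.5
Highest average = 212.5 → III.

III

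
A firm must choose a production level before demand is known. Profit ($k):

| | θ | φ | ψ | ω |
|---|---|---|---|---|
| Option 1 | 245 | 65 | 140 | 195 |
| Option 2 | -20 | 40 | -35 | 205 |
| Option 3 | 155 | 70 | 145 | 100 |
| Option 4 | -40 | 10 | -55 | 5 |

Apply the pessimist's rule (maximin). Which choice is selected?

Row minima: Option 1=65, Option 2=-35, Option 3=70, Option 4=-55
Best worst-case = 70 → Option 3.

Option 3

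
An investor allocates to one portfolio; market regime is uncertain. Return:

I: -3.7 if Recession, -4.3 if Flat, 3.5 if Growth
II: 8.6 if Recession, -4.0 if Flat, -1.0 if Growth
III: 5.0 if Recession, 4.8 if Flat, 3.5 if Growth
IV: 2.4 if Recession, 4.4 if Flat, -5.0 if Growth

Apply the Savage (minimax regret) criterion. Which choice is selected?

III

Column bests: Recession=8.6, Flat=4.8, Growth=3.5.
I regrets: 12.3, 9.1, 0.0 → max 12.3
II regrets: 0.0, 8.8, 4.5 → max 8.8
III regrets: 3.6, 0.0, 0.0 → max 3.6
IV regrets: 6.2, 0.4, 8.5 → max 8.5
Smallest max regret = 3.6 → III.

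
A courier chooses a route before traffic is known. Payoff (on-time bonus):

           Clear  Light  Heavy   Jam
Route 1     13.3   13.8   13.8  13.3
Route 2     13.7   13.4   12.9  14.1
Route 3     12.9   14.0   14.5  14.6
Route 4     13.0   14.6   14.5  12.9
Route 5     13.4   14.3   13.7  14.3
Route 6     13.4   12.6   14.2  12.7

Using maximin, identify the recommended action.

Row minima: Route 1=13.3, Route 2=12.9, Route 3=12.9, Route 4=12.9, Route 5=13.4, Route 6=12.6
Best worst-case = 13.4 → Route 5.

Route 5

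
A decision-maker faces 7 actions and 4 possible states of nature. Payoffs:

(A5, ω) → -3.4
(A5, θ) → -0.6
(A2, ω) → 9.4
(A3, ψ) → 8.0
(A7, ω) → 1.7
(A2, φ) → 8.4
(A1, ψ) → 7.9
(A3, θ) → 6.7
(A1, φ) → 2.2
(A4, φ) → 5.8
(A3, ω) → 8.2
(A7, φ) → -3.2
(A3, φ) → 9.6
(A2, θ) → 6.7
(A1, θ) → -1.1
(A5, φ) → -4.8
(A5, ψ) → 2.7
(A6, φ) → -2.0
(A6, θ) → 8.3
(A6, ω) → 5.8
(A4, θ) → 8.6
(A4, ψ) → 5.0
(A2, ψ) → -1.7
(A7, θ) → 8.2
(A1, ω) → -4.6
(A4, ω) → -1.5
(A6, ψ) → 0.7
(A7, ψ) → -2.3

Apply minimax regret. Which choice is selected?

A3

Column bests: θ=8.6, φ=9.6, ψ=8.0, ω=9.4.
A1 regrets: 9.7, 7.4, 0.1, 14.0 → max 14.0
A2 regrets: 1.9, 1.2, 9.7, 0.0 → max 9.7
A3 regrets: 1.9, 0.0, 0.0, 1.2 → max 1.9
A4 regrets: 0.0, 3.8, 3.0, 10.9 → max 10.9
A5 regrets: 9.2, 14.4, 5.3, 12.8 → max 14.4
A6 regrets: 0.3, 11.6, 7.3, 3.6 → max 11.6
A7 regrets: 0.4, 12.8, 10.3, 7.7 → max 12.8
Smallest max regret = 1.9 → A3.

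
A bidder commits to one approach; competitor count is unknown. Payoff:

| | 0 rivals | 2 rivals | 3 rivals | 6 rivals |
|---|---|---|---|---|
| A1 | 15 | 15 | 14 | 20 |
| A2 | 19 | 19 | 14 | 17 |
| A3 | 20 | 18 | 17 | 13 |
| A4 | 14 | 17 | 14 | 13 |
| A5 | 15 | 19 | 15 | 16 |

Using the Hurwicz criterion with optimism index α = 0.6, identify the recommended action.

A1

A1: 0.6·20 + 0.4·14 = 17.6
A2: 0.6·19 + 0.4·14 = 17
A3: 0.6·20 + 0.4·13 = 17.2
A4: 0.6·17 + 0.4·13 = 15.4
A5: 0.6·19 + 0.4·15 = 17.4
Highest Hurwicz score = 17.6 → A1.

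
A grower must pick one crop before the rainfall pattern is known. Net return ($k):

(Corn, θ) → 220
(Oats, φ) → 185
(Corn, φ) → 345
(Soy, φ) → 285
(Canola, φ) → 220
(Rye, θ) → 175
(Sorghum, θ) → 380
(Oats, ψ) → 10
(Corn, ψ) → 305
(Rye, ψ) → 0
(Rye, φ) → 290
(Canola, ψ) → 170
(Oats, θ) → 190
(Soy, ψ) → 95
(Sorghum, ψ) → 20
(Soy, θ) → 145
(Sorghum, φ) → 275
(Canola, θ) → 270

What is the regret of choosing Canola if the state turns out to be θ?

Best payoff under θ is 380.
Regret = 380 − 270 = 110.

110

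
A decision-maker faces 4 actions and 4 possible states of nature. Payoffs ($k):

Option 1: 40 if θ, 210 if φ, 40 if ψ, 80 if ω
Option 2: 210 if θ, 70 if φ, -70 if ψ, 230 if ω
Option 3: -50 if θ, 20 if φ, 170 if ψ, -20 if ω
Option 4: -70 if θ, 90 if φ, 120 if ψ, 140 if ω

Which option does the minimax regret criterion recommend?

Option 1

Column bests: θ=210, φ=210, ψ=170, ω=230.
Option 1 regrets: 170, 0, 130, 150 → max 170
Option 2 regrets: 0, 140, 240, 0 → max 240
Option 3 regrets: 260, 190, 0, 250 → max 260
Option 4 regrets: 280, 120, 50, 90 → max 280
Smallest max regret = 170 → Option 1.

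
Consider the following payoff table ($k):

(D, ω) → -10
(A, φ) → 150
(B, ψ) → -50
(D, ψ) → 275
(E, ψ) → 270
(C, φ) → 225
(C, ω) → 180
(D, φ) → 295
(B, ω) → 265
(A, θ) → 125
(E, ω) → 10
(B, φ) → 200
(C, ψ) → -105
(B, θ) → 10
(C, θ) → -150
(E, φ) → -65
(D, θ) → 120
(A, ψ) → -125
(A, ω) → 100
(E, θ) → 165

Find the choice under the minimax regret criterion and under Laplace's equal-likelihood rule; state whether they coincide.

minimax regret → D; laplace → D (agree)

Column bests: θ=165, φ=295, ψ=275, ω=265.
A regrets: 40, 145, 400, 165 → max 400
B regrets: 155, 95, 325, 0 → max 325
C regrets: 315, 70, 380, 85 → max 380
D regrets: 45, 0, 0, 275 → max 275
E regrets: 0, 360, 5, 255 → max 360
Smallest max regret = 275 → D.
Row averages: A=62.5, B=106.25, C=37.5, D=170, E=95
Highest average = 170 → D.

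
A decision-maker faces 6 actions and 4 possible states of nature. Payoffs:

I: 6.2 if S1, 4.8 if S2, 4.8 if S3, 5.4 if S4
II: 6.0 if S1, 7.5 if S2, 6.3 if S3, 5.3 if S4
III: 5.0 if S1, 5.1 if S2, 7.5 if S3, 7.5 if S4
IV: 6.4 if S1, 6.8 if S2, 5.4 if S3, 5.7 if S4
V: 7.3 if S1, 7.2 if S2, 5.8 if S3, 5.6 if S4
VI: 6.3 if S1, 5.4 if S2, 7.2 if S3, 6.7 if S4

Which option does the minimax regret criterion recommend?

Column bests: S1=7.3, S2=7.5, S3=7.5, S4=7.5.
I regrets: 1.1, 2.7, 2.7, 2.1 → max 2.7
II regrets: 1.3, 0.0, 1.2, 2.2 → max 2.2
III regrets: 2.3, 2.4, 0.0, 0.0 → max 2.4
IV regrets: 0.9, 0.7, 2.1, 1.8 → max 2.1
V regrets: 0.0, 0.3, 1.7, 1.9 → max 1.9
VI regrets: 1.0, 2.1, 0.3, 0.8 → max 2.1
Smallest max regret = 1.9 → V.

V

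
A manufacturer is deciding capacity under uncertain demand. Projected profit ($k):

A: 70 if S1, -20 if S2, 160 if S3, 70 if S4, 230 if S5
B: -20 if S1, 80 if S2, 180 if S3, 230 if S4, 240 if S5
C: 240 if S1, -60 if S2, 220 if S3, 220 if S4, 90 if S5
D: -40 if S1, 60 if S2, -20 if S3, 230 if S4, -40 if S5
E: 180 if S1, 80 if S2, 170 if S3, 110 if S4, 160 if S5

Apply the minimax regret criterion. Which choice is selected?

E

Column bests: S1=240, S2=80, S3=220, S4=230, S5=240.
A regrets: 170, 100, 60, 160, 10 → max 170
B regrets: 260, 0, 40, 0, 0 → max 260
C regrets: 0, 140, 0, 10, 150 → max 150
D regrets: 280, 20, 240, 0, 280 → max 280
E regrets: 60, 0, 50, 120, 80 → max 120
Smallest max regret = 120 → E.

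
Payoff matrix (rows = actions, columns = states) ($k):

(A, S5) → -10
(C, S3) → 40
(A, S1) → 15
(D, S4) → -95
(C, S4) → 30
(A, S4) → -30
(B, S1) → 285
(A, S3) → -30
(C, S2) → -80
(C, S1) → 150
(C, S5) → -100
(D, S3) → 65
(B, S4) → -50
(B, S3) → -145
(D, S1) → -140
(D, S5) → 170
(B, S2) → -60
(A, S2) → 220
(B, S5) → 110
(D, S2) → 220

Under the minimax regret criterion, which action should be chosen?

A

Column bests: S1=285, S2=220, S3=65, S4=30, S5=170.
A regrets: 270, 0, 95, 60, 180 → max 270
B regrets: 0, 280, 210, 80, 60 → max 280
C regrets: 135, 300, 25, 0, 270 → max 300
D regrets: 425, 0, 0, 125, 0 → max 425
Smallest max regret = 270 → A.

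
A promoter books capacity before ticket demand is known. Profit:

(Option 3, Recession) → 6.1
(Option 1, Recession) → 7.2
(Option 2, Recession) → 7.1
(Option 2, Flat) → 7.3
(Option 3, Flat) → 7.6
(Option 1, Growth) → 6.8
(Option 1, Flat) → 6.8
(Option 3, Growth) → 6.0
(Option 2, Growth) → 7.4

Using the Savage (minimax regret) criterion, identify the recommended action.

Column bests: Recession=7.2, Flat=7.6, Growth=7.4.
Option 1 regrets: 0.0, 0.8, 0.6 → max 0.8
Option 2 regrets: 0.1, 0.3, 0.0 → max 0.3
Option 3 regrets: 1.1, 0.0, 1.4 → max 1.4
Smallest max regret = 0.3 → Option 2.

Option 2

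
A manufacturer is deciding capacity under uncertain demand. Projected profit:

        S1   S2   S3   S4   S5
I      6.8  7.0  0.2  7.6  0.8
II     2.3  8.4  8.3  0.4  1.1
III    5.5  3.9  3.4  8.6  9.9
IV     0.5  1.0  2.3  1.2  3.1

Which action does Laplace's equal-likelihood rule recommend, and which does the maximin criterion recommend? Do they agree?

laplace → III; maximin → III (agree)

Row averages: I=4.48, II=4.1, III=6.26, IV=1.62
Highest average = 6.26 → III.
Row minima: I=0.2, II=0.4, III=3.4, IV=0.5
Best worst-case = 3.4 → III.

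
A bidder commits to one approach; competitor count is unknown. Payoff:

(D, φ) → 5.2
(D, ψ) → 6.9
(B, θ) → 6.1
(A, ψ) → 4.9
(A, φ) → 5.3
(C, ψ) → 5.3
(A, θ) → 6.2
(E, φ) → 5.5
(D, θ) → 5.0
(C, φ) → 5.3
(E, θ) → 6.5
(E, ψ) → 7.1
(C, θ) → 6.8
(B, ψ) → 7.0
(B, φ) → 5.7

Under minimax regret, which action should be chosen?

E

Column bests: θ=6.8, φ=5.7, ψ=7.1.
A regrets: 0.6, 0.4, 2.2 → max 2.2
B regrets: 0.7, 0.0, 0.1 → max 0.7
C regrets: 0.0, 0.4, 1.8 → max 1.8
D regrets: 1.8, 0.5, 0.2 → max 1.8
E regrets: 0.3, 0.2, 0.0 → max 0.3
Smallest max regret = 0.3 → E.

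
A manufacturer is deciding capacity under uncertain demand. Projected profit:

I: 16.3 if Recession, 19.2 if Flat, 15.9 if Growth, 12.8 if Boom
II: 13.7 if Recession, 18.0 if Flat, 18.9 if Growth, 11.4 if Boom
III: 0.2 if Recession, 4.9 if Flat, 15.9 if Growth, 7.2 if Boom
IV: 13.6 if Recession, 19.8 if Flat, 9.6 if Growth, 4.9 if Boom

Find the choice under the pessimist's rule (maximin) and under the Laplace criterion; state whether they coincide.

Row minima: I=12.8, II=11.4, III=0.2, IV=4.9
Best worst-case = 12.8 → I.
Row averages: I=16.05, II=15.5, III=7.05, IV=11.975
Highest average = 16.05 → I.

maximin → I; laplace → I (agree)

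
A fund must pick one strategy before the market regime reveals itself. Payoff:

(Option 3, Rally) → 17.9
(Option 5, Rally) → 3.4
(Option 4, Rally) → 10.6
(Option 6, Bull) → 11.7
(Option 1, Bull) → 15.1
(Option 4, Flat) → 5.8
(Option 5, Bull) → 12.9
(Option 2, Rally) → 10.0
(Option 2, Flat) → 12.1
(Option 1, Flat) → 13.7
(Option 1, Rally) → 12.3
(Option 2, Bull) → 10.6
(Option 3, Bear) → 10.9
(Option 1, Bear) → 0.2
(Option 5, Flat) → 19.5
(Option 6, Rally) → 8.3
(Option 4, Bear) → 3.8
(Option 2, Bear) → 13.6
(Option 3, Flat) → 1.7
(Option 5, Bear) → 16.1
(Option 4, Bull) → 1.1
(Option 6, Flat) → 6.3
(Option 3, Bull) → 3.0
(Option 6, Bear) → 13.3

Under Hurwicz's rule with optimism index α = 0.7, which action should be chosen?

Option 5

Option 1: 0.7·15.1 + 0.3·0.2 = 10.63
Option 2: 0.7·13.6 + 0.3·10.0 = 12.52
Option 3: 0.7·17.9 + 0.3·1.7 = 13.04
Option 4: 0.7·10.6 + 0.3·1.1 = 7.75
Option 5: 0.7·19.5 + 0.3·3.4 = 14.67
Option 6: 0.7·13.3 + 0.3·6.3 = 11.2
Highest Hurwicz score = 14.67 → Option 5.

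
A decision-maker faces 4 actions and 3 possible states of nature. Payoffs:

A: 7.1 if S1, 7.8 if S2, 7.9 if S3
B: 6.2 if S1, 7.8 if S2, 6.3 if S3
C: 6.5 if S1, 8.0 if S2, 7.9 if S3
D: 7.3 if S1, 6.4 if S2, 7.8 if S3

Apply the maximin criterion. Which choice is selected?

Row minima: A=7.1, B=6.2, C=6.5, D=6.4
Best worst-case = 7.1 → A.

A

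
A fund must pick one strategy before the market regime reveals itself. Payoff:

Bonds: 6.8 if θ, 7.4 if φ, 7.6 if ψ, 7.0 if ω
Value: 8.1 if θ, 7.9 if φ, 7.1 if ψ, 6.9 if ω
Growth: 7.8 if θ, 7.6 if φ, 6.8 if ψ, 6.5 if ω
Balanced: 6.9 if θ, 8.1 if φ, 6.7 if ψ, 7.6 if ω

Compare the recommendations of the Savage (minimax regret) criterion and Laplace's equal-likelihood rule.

minimax regret → Value; laplace → Value (agree)

Column bests: θ=8.1, φ=8.1, ψ=7.6, ω=7.6.
Bonds regrets: 1.3, 0.7, 0.0, 0.6 → max 1.3
Value regrets: 0.0, 0.2, 0.5, 0.7 → max 0.7
Growth regrets: 0.3, 0.5, 0.8, 1.1 → max 1.1
Balanced regrets: 1.2, 0.0, 0.9, 0.0 → max 1.2
Smallest max regret = 0.7 → Value.
Row averages: Bonds=7.2, Value=7.5, Growth=7.175, Balanced=7.325
Highest average = 7.5 → Value.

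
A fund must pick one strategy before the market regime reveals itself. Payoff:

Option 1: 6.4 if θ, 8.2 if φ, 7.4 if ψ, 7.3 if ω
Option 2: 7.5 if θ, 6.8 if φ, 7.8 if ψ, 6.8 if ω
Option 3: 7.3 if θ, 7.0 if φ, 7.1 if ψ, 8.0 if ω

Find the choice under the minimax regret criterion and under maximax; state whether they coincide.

minimax regret → Option 1; maximax → Option 1 (agree)

Column bests: θ=7.5, φ=8.2, ψ=7.8, ω=8.0.
Option 1 regrets: 1.1, 0.0, 0.4, 0.7 → max 1.1
Option 2 regrets: 0.0, 1.4, 0.0, 1.2 → max 1.4
Option 3 regrets: 0.2, 1.2, 0.7, 0.0 → max 1.2
Smallest max regret = 1.1 → Option 1.
Row maxima: Option 1=8.2, Option 2=7.8, Option 3=8.0
Best best-case = 8.2 → Option 1.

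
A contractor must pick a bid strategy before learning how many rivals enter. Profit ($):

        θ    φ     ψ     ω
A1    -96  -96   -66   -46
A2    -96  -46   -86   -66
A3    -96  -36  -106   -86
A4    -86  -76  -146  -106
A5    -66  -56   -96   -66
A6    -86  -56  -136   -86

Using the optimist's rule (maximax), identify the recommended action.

Row maxima: A1=-46, A2=-46, A3=-36, A4=-76, A5=-56, A6=-56
Best best-case = -36 → A3.

A3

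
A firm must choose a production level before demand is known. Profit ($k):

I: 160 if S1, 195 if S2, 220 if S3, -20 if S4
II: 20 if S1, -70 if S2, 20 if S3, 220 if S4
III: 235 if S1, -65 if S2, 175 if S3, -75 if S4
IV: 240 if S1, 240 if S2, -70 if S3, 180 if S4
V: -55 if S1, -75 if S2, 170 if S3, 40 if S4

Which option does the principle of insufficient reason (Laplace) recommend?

IV

Row averages: I=138.75, II=47.5, III=67.5, IV=147.5, V=20
Highest average = 147.5 → IV.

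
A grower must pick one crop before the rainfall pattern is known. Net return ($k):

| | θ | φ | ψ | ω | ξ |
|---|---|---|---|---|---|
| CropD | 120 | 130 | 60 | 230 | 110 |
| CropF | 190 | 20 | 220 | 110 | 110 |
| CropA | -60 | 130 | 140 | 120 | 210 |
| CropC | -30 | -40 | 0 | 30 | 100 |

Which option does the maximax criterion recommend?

CropD

Row maxima: CropD=230, CropF=220, CropA=210, CropC=100
Best best-case = 230 → CropD.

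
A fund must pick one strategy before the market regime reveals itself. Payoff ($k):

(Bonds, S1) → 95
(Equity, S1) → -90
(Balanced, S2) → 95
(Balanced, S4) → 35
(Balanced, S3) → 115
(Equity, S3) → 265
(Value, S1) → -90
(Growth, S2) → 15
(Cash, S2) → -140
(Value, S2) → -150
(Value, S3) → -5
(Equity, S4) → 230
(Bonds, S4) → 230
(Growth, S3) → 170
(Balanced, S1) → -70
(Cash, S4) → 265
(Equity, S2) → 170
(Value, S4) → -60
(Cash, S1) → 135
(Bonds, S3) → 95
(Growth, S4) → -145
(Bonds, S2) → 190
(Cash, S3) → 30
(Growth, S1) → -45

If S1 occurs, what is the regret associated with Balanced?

205

Best payoff under S1 is 135.
Regret = 135 − (-70) = 205.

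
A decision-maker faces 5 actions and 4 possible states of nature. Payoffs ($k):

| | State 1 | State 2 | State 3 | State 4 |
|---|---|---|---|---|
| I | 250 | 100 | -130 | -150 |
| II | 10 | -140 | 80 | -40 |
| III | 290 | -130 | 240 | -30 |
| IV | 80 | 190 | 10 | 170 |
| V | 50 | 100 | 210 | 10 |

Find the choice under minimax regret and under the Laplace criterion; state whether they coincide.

Column bests: State 1=290, State 2=190, State 3=240, State 4=170.
I regrets: 40, 90, 370, 320 → max 370
II regrets: 280, 330, 160, 210 → max 330
III regrets: 0, 320, 0, 200 → max 320
IV regrets: 210, 0, 230, 0 → max 230
V regrets: 240, 90, 30, 160 → max 240
Smallest max regret = 230 → IV.
Row averages: I=17.5, II=-22.5, III=92.5, IV=112.5, V=92.5
Highest average = 112.5 → IV.

minimax regret → IV; laplace → IV (agree)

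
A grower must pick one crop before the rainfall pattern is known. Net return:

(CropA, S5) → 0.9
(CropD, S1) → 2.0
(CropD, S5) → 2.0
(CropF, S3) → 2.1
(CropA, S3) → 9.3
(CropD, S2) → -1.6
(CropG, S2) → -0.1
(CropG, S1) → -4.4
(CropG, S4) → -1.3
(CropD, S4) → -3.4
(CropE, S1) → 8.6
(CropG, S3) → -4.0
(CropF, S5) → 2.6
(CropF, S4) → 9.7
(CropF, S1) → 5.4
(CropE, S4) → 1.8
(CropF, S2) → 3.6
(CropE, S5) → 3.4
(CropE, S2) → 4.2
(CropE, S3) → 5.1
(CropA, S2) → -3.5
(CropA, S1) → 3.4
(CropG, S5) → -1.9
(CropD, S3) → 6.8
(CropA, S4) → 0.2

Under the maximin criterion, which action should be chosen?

Row minima: CropE=1.8, CropG=-4.4, CropF=2.1, CropA=-3.5, CropD=-3.4
Best worst-case = 2.1 → CropF.

CropF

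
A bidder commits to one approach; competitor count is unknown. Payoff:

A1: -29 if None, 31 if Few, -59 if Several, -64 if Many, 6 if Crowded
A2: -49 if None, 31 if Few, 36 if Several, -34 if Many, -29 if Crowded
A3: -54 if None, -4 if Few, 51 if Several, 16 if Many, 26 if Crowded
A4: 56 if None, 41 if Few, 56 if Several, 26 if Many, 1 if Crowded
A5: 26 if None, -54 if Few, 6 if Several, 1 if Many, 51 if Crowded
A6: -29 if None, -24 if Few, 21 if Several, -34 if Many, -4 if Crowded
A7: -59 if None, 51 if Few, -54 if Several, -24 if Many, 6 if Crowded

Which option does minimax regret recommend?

Column bests: None=56, Few=51, Several=56, Many=26, Crowded=51.
A1 regrets: 85, 20, 115, 90, 45 → max 115
A2 regrets: 105, 20, 20, 60, 80 → max 105
A3 regrets: 110, 55, 5, 10, 25 → max 110
A4 regrets: 0, 10, 0, 0, 50 → max 50
A5 regrets: 30, 105, 50, 25, 0 → max 105
A6 regrets: 85, 75, 35, 60, 55 → max 85
A7 regrets: 115, 0, 110, 50, 45 → max 115
Smallest max regret = 50 → A4.

A4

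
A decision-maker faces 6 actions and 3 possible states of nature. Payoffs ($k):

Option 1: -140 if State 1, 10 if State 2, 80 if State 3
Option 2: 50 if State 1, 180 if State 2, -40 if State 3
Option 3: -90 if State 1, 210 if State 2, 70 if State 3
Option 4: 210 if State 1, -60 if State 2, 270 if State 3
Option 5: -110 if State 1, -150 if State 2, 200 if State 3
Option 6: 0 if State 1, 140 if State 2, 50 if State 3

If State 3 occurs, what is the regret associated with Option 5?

Best payoff under State 3 is 270.
Regret = 270 − 200 = 70.

70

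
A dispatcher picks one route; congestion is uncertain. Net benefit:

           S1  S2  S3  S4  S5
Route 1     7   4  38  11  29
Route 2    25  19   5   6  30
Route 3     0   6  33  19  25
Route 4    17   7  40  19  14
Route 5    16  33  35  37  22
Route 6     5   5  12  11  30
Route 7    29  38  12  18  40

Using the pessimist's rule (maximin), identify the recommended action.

Row minima: Route 1=4, Route 2=5, Route 3=0, Route 4=7, Route 5=16, Route 6=5, Route 7=12
Best worst-case = 16 → Route 5.

Route 5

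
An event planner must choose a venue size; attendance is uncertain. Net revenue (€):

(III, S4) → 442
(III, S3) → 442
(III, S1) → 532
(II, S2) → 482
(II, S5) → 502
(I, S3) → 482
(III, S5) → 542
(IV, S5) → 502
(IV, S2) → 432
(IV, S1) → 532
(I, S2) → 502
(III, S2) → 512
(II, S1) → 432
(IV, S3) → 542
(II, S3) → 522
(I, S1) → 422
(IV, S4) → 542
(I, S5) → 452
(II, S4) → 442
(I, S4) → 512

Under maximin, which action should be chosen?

III

Row minima: I=422, II=432, III=442, IV=432
Best worst-case = 442 → III.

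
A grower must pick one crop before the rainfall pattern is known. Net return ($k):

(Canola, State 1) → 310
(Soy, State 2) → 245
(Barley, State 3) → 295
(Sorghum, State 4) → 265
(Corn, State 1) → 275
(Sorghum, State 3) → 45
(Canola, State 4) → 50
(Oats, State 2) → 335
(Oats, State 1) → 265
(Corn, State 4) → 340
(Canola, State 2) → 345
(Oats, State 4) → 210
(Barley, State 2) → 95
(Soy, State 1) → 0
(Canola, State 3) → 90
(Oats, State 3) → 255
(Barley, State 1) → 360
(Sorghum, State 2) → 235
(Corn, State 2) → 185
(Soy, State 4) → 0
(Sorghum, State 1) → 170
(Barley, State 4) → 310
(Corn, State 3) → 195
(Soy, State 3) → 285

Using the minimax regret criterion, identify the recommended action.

Oats

Column bests: State 1=360, State 2=345, State 3=295, State 4=340.
Oats regrets: 95, 10, 40, 130 → max 130
Corn regrets: 85, 160, 100, 0 → max 160
Canola regrets: 50, 0, 205, 290 → max 290
Barley regrets: 0, 250, 0, 30 → max 250
Sorghum regrets: 190, 110, 250, 75 → max 250
Soy regrets: 360, 100, 10, 340 → max 360
Smallest max regret = 130 → Oats.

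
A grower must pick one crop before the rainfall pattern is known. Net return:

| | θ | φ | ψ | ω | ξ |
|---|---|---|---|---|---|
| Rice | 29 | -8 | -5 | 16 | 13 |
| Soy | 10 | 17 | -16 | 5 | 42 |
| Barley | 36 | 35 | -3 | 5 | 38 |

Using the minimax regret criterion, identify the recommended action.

Column bests: θ=36, φ=35, ψ=-3, ω=16, ξ=42.
Rice regrets: 7, 43, 2, 0, 29 → max 43
Soy regrets: 26, 18, 13, 11, 0 → max 26
Barley regrets: 0, 0, 0, 11, 4 → max 11
Smallest max regret = 11 → Barley.

Barley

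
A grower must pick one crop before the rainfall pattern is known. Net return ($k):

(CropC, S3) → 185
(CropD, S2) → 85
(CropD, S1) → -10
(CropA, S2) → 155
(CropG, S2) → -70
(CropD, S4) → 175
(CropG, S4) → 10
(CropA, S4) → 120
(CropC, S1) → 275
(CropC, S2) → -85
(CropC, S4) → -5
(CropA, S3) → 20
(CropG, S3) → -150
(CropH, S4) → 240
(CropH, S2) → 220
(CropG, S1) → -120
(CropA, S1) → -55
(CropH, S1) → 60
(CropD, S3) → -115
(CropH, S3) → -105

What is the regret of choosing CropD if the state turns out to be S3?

Best payoff under S3 is 185.
Regret = 185 − (-115) = 300.

300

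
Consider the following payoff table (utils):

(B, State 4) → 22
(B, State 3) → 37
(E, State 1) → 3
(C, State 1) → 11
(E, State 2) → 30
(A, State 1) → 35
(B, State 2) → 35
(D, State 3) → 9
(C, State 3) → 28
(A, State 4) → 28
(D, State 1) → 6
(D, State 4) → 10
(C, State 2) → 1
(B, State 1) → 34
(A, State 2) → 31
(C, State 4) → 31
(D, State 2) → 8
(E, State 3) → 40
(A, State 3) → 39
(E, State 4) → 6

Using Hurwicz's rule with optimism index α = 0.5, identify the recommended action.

A: 0.5·39 + 0.5·28 = 33.5
B: 0.5·37 + 0.5·22 = 29.5
C: 0.5·31 + 0.5·1 = 16
D: 0.5·10 + 0.5·6 = 8
E: 0.5·40 + 0.5·3 = 21.5
Highest Hurwicz score = 33.5 → A.

A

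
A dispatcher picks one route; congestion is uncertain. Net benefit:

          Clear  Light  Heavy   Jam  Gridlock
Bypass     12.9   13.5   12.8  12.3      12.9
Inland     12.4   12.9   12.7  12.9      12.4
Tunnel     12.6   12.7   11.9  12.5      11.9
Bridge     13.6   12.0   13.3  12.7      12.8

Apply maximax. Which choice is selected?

Bridge

Row maxima: Bypass=13.5, Inland=12.9, Tunnel=12.7, Bridge=13.6
Best best-case = 13.6 → Bridge.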